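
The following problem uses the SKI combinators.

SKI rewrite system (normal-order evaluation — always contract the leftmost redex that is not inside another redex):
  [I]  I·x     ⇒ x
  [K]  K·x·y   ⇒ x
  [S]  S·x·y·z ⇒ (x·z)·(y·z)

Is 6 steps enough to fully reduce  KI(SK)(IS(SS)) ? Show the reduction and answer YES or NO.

Answer: YES — reaches normal form S(SS) in 3 ≤ 6 steps

Derivation:
  start: KI(SK)(IS(SS))
  [1] I(IS(SS))
  [2] IS(SS)
  [3] S(SS)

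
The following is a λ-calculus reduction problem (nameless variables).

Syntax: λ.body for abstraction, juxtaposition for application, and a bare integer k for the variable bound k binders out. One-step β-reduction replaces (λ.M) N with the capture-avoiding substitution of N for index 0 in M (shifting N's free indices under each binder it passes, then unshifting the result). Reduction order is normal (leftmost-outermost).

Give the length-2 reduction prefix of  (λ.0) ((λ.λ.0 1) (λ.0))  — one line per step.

  start: (λ.0) ((λ.λ.0 1) (λ.0))
  step 1: (λ.λ.0 1) (λ.0)
  step 2: λ.0 (λ.0)

Answer: after 2 steps: λ.0 (λ.0)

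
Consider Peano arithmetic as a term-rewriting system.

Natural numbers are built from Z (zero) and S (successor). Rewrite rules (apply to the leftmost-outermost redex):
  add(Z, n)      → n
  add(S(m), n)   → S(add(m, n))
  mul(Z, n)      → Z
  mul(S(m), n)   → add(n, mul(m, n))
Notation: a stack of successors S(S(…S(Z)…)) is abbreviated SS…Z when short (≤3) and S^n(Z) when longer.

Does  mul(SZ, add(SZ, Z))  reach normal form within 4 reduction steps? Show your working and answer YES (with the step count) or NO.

Answer: NO — after 4 steps the term is S(add(Z, mul(Z, add(SZ, Z)))), not yet normal

Working:
  start: mul(SZ, add(SZ, Z))
  step 1: add(add(SZ, Z), mul(Z, add(SZ, Z)))
  step 2: add(S(add(Z, Z)), mul(Z, add(SZ, Z)))
  step 3: S(add(add(Z, Z), mul(Z, add(SZ, Z))))
  step 4: S(add(Z, mul(Z, add(SZ, Z))))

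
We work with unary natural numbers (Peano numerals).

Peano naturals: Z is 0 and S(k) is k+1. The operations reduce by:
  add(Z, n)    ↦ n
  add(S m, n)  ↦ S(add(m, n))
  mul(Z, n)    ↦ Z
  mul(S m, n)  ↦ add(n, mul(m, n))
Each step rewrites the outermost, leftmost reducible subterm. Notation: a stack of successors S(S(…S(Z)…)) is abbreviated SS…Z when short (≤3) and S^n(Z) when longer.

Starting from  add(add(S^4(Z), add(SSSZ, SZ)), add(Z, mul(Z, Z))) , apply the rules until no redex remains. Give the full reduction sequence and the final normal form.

Answer: normal form = S^8(Z)  (in 20 steps)

Derivation:
  start: add(add(S^4(Z), add(SSSZ, SZ)), add(Z, mul(Z, Z)))
  step 1: add(S(add(SSSZ, add(SSSZ, SZ))), add(Z, mul(Z, Z)))
  step 2: S(add(add(SSSZ, add(SSSZ, SZ)), add(Z, mul(Z, Z))))
  step 3: S(add(S(add(SSZ, add(SSSZ, SZ))), add(Z, mul(Z, Z))))
  step 4: S(S(add(add(SSZ, add(SSSZ, SZ)), add(Z, mul(Z, Z)))))
  step 5: S(S(add(S(add(SZ, add(SSSZ, SZ))), add(Z, mul(Z, Z)))))
  step 6: S(S(S(add(add(SZ, add(SSSZ, SZ)), add(Z, mul(Z, Z))))))
  step 7: S(S(S(add(S(add(Z, add(SSSZ, SZ))), add(Z, mul(Z, Z))))))
  step 8: S(S(S(S(add(add(Z, add(SSSZ, SZ)), add(Z, mul(Z, Z)))))))
  step 9: S(S(S(S(add(add(SSSZ, SZ), add(Z, mul(Z, Z)))))))
  step 10: S(S(S(S(add(S(add(SSZ, SZ)), add(Z, mul(Z, Z)))))))
  step 11: S(S(S(S(S(add(add(SSZ, SZ), add(Z, mul(Z, Z))))))))
  step 12: S(S(S(S(S(add(S(add(SZ, SZ)), add(Z, mul(Z, Z))))))))
  step 13: S(S(S(S(S(S(add(add(SZ, SZ), add(Z, mul(Z, Z)))))))))
  step 14: S(S(S(S(S(S(add(S(add(Z, SZ)), add(Z, mul(Z, Z)))))))))
  step 15: S(S(S(S(S(S(S(add(add(Z, SZ), add(Z, mul(Z, Z))))))))))
  step 16: S(S(S(S(S(S(S(add(SZ, add(Z, mul(Z, Z))))))))))
  step 17: S(S(S(S(S(S(S(S(add(Z, add(Z, mul(Z, Z)))))))))))
  step 18: S(S(S(S(S(S(S(S(add(Z, mul(Z, Z))))))))))
  step 19: S(S(S(S(S(S(S(S(mul(Z, Z)))))))))
  step 20: S^8(Z)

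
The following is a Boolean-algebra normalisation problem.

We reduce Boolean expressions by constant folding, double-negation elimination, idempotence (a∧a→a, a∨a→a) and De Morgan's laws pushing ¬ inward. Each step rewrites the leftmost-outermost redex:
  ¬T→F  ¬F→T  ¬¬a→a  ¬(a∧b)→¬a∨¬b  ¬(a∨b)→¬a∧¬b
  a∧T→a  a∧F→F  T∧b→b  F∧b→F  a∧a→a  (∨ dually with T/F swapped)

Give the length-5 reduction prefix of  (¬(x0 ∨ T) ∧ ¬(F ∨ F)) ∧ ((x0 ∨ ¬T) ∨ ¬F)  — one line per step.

  start: (¬(x0 ∨ T) ∧ ¬(F ∨ F)) ∧ ((x0 ∨ ¬T) ∨ ¬F)
  →1  ((¬x0 ∧ ¬T) ∧ ¬(F ∨ F)) ∧ ((x0 ∨ ¬T) ∨ ¬F)
  →2  ((¬x0 ∧ F) ∧ ¬(F ∨ F)) ∧ ((x0 ∨ ¬T) ∨ ¬F)
  →3  (F ∧ ¬(F ∨ F)) ∧ ((x0 ∨ ¬T) ∨ ¬F)
  →4  F ∧ ((x0 ∨ ¬T) ∨ ¬F)
  →5  F

Answer: after 5 steps: F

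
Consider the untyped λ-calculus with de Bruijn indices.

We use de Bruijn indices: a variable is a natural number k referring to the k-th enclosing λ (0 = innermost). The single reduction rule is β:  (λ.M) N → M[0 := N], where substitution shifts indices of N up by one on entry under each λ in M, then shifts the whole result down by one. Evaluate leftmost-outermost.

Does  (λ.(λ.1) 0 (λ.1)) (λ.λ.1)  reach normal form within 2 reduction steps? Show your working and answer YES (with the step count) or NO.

Answer: NO — after 2 steps the term is (λ.λ.1) (λ.λ.λ.1), not yet normal

Working:
  start: (λ.(λ.1) 0 (λ.1)) (λ.λ.1)
  step 1: (λ.λ.λ.1) (λ.λ.1) (λ.λ.λ.1)
  step 2: (λ.λ.1) (λ.λ.λ.1)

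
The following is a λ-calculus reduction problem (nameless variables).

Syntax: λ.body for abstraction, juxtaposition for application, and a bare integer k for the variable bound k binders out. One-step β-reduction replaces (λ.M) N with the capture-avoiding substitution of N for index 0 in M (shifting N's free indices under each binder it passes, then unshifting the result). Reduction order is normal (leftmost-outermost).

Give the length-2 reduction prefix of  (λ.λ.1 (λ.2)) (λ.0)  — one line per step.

  start: (λ.λ.1 (λ.2)) (λ.0)
  step 1: λ.(λ.0) (λ.λ.0)
  step 2: λ.λ.λ.0

Answer: after 2 steps: λ.λ.λ.0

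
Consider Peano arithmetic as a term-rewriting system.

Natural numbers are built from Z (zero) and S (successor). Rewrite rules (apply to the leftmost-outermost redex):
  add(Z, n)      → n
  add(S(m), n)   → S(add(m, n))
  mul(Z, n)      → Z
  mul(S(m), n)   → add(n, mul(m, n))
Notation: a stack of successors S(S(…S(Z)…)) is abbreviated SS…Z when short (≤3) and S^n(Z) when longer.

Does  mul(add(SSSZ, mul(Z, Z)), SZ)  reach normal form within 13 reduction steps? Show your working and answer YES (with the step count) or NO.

  start: mul(add(SSSZ, mul(Z, Z)), SZ)
  →1  mul(S(add(SSZ, mul(Z, Z))), SZ)
  →2  add(SZ, mul(add(SSZ, mul(Z, Z)), SZ))
  →3  S(add(Z, mul(add(SSZ, mul(Z, Z)), SZ)))
  →4  S(mul(add(SSZ, mul(Z, Z)), SZ))
  →5  S(mul(S(add(SZ, mul(Z, Z))), SZ))
  →6  S(add(SZ, mul(add(SZ, mul(Z, Z)), SZ)))
  →7  S(S(add(Z, mul(add(SZ, mul(Z, Z)), SZ))))
  →8  S(S(mul(add(SZ, mul(Z, Z)), SZ)))
  →9  S(S(mul(S(add(Z, mul(Z, Z))), SZ)))
  →10  S(S(add(SZ, mul(add(Z, mul(Z, Z)), SZ))))
  →11  S(S(S(add(Z, mul(add(Z, mul(Z, Z)), SZ)))))
  →12  S(S(S(mul(add(Z, mul(Z, Z)), SZ))))
  →13  S(S(S(mul(mul(Z, Z), SZ))))

Answer: NO — after 13 steps the term is S(S(S(mul(mul(Z, Z), SZ)))), not yet normal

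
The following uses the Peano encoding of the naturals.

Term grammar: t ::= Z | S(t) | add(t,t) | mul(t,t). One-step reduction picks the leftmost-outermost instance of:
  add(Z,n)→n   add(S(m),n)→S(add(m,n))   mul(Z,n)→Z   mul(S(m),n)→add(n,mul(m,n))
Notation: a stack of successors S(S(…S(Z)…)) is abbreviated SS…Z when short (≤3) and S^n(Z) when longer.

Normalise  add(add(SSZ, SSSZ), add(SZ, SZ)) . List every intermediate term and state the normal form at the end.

Answer: normal form = S^7(Z)  (in 11 steps)

Reduction:
  start: add(add(SSZ, SSSZ), add(SZ, SZ))
  step 1: add(S(add(SZ, SSSZ)), add(SZ, SZ))
  step 2: S(add(add(SZ, SSSZ), add(SZ, SZ)))
  step 3: S(add(S(add(Z, SSSZ)), add(SZ, SZ)))
  step 4: S(S(add(add(Z, SSSZ), add(SZ, SZ))))
  step 5: S(S(add(SSSZ, add(SZ, SZ))))
  step 6: S(S(S(add(SSZ, add(SZ, SZ)))))
  step 7: S(S(S(S(add(SZ, add(SZ, SZ))))))
  step 8: S(S(S(S(S(add(Z, add(SZ, SZ)))))))
  step 9: S(S(S(S(S(add(SZ, SZ))))))
  step 10: S(S(S(S(S(S(add(Z, SZ)))))))
  step 11: S^7(Z)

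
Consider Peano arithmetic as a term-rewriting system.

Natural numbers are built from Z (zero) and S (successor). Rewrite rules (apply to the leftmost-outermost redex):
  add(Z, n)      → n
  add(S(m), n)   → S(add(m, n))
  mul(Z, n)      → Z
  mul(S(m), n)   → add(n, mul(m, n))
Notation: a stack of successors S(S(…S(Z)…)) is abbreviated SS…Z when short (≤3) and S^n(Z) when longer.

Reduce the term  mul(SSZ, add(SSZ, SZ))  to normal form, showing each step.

  start: mul(SSZ, add(SSZ, SZ))
  →1  add(add(SSZ, SZ), mul(SZ, add(SSZ, SZ)))
  →2  add(S(add(SZ, SZ)), mul(SZ, add(SSZ, SZ)))
  →3  S(add(add(SZ, SZ), mul(SZ, add(SSZ, SZ))))
  →4  S(add(S(add(Z, SZ)), mul(SZ, add(SSZ, SZ))))
  →5  S(S(add(add(Z, SZ), mul(SZ, add(SSZ, SZ)))))
  →6  S(S(add(SZ, mul(SZ, add(SSZ, SZ)))))
  →7  S(S(S(add(Z, mul(SZ, add(SSZ, SZ))))))
  →8  S(S(S(mul(SZ, add(SSZ, SZ)))))
  →9  S(S(S(add(add(SSZ, SZ), mul(Z, add(SSZ, SZ))))))
  →10  S(S(S(add(S(add(SZ, SZ)), mul(Z, add(SSZ, SZ))))))
  →11  S(S(S(S(add(add(SZ, SZ), mul(Z, add(SSZ, SZ)))))))
  →12  S(S(S(S(add(S(add(Z, SZ)), mul(Z, add(SSZ, SZ)))))))
  →13  S(S(S(S(S(add(add(Z, SZ), mul(Z, add(SSZ, SZ))))))))
  →14  S(S(S(S(S(add(SZ, mul(Z, add(SSZ, SZ))))))))
  →15  S(S(S(S(S(S(add(Z, mul(Z, add(SSZ, SZ)))))))))
  →16  S(S(S(S(S(S(mul(Z, add(SSZ, SZ))))))))
  →17  S^6(Z)

Answer: normal form = S^6(Z)  (in 17 steps)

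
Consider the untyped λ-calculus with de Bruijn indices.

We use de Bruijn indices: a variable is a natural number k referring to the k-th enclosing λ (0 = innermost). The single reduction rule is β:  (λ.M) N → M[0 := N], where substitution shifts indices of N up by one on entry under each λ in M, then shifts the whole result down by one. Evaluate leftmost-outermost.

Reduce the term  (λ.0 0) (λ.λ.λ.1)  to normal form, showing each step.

Answer: normal form = λ.λ.1  (in 2 steps)

Working:
  start: (λ.0 0) (λ.λ.λ.1)
  [1] (λ.λ.λ.1) (λ.λ.λ.1)
  [2] λ.λ.1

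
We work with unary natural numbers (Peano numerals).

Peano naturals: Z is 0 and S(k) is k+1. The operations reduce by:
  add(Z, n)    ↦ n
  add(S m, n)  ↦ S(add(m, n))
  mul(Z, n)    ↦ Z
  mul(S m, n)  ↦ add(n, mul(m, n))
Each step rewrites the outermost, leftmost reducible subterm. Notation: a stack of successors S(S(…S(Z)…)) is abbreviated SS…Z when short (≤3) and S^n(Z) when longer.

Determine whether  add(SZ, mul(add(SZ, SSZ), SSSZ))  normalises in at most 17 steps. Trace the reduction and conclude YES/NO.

  start: add(SZ, mul(add(SZ, SSZ), SSSZ))
  [1] S(add(Z, mul(add(SZ, SSZ), SSSZ)))
  [2] S(mul(add(SZ, SSZ), SSSZ))
  [3] S(mul(S(add(Z, SSZ)), SSSZ))
  [4] S(add(SSSZ, mul(add(Z, SSZ), SSSZ)))
  [5] S(S(add(SSZ, mul(add(Z, SSZ), SSSZ))))
  [6] S(S(S(add(SZ, mul(add(Z, SSZ), SSSZ)))))
  [7] S(S(S(S(add(Z, mul(add(Z, SSZ), SSSZ))))))
  [8] S(S(S(S(mul(add(Z, SSZ), SSSZ)))))
  [9] S(S(S(S(mul(SSZ, SSSZ)))))
  [10] S(S(S(S(add(SSSZ, mul(SZ, SSSZ))))))
  [11] S(S(S(S(S(add(SSZ, mul(SZ, SSSZ)))))))
  [12] S(S(S(S(S(S(add(SZ, mul(SZ, SSSZ))))))))
  [13] S(S(S(S(S(S(S(add(Z, mul(SZ, SSSZ)))))))))
  [14] S(S(S(S(S(S(S(mul(SZ, SSSZ))))))))
  [15] S(S(S(S(S(S(S(add(SSSZ, mul(Z, SSSZ)))))))))
  [16] S(S(S(S(S(S(S(S(add(SSZ, mul(Z, SSSZ))))))))))
  [17] S(S(S(S(S(S(S(S(S(add(SZ, mul(Z, SSSZ)))))))))))

Answer: NO — after 17 steps the term is S(S(S(S(S(S(S(S(S(add(SZ, mul(Z, SSSZ))))))))))), not yet normal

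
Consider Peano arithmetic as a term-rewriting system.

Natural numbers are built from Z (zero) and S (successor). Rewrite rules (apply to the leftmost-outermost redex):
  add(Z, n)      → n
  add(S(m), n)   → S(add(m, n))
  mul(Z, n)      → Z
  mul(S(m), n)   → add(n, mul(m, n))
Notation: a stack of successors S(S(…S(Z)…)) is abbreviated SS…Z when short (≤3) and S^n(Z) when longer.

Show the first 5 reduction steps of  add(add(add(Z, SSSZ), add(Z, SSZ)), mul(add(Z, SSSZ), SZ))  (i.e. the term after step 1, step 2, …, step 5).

Answer: after 5 steps: S(S(add(add(SZ, add(Z, SSZ)), mul(add(Z, SSSZ), SZ))))

Reduction:
  start: add(add(add(Z, SSSZ), add(Z, SSZ)), mul(add(Z, SSSZ), SZ))
  →1  add(add(SSSZ, add(Z, SSZ)), mul(add(Z, SSSZ), SZ))
  →2  add(S(add(SSZ, add(Z, SSZ))), mul(add(Z, SSSZ), SZ))
  →3  S(add(add(SSZ, add(Z, SSZ)), mul(add(Z, SSSZ), SZ)))
  →4  S(add(S(add(SZ, add(Z, SSZ))), mul(add(Z, SSSZ), SZ)))
  →5  S(S(add(add(SZ, add(Z, SSZ)), mul(add(Z, SSSZ), SZ))))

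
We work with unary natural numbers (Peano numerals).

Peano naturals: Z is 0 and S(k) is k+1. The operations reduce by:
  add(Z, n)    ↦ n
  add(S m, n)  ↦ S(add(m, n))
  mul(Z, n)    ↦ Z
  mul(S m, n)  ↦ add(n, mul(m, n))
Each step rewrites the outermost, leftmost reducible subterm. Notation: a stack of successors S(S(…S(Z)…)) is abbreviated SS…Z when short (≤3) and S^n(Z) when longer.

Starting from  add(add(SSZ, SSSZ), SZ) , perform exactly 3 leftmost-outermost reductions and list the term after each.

  start: add(add(SSZ, SSSZ), SZ)
  step 1: add(S(add(SZ, SSSZ)), SZ)
  step 2: S(add(add(SZ, SSSZ), SZ))
  step 3: S(add(S(add(Z, SSSZ)), SZ))

Answer: after 3 steps: S(add(S(add(Z, SSSZ)), SZ))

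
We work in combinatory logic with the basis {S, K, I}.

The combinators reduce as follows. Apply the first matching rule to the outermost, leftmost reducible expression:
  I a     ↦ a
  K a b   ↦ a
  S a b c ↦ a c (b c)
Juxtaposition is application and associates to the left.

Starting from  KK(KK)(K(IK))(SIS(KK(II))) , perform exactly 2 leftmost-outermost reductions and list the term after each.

  start: KK(KK)(K(IK))(SIS(KK(II)))
  [1] K(K(IK))(SIS(KK(II)))
  [2] K(IK)

Answer: after 2 steps: K(IK)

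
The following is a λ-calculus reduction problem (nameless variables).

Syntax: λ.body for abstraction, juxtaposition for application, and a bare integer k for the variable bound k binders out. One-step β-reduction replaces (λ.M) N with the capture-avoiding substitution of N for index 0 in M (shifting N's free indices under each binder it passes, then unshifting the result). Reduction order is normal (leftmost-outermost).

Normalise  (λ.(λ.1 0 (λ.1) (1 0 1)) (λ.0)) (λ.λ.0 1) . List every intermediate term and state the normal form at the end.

Answer: normal form = λ.0 (λ.0)  (in 9 steps)

Derivation:
  start: (λ.(λ.1 0 (λ.1) (1 0 1)) (λ.0)) (λ.λ.0 1)
  step 1: (λ.(λ.λ.0 1) 0 (λ.1) ((λ.λ.0 1) 0 (λ.λ.0 1))) (λ.0)
  step 2: (λ.λ.0 1) (λ.0) (λ.λ.0) ((λ.λ.0 1) (λ.0) (λ.λ.0 1))
  step 3: (λ.0 (λ.0)) (λ.λ.0) ((λ.λ.0 1) (λ.0) (λ.λ.0 1))
  step 4: (λ.λ.0) (λ.0) ((λ.λ.0 1) (λ.0) (λ.λ.0 1))
  step 5: (λ.0) ((λ.λ.0 1) (λ.0) (λ.λ.0 1))
  step 6: (λ.λ.0 1) (λ.0) (λ.λ.0 1)
  step 7: (λ.0 (λ.0)) (λ.λ.0 1)
  step 8: (λ.λ.0 1) (λ.0)
  step 9: λ.0 (λ.0)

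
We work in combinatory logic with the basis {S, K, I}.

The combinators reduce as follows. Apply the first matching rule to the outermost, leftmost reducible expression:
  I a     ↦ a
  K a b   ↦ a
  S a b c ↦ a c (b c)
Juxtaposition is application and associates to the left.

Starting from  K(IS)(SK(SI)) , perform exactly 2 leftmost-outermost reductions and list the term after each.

  start: K(IS)(SK(SI))
  [1] IS
  [2] S

Answer: after 2 steps: S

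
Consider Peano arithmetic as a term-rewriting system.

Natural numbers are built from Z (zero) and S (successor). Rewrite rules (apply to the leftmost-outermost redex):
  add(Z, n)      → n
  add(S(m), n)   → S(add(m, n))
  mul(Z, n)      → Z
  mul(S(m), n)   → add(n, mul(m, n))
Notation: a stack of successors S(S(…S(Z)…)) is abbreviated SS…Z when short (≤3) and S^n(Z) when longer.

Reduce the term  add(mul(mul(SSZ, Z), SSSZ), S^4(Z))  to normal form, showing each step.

Answer: normal form = S^4(Z)  (in 7 steps)

Reduction:
  start: add(mul(mul(SSZ, Z), SSSZ), S^4(Z))
  →1  add(mul(add(Z, mul(SZ, Z)), SSSZ), S^4(Z))
  →2  add(mul(mul(SZ, Z), SSSZ), S^4(Z))
  →3  add(mul(add(Z, mul(Z, Z)), SSSZ), S^4(Z))
  →4  add(mul(mul(Z, Z), SSSZ), S^4(Z))
  →5  add(mul(Z, SSSZ), S^4(Z))
  →6  add(Z, S^4(Z))
  →7  S^4(Z)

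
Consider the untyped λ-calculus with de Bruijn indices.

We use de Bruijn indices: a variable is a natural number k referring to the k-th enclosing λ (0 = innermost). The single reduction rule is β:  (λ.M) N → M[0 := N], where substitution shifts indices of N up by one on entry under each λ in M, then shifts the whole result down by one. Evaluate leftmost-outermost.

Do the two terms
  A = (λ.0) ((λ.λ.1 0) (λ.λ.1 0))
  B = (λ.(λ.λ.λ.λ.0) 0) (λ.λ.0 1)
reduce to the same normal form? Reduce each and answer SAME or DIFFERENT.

Answer: DIFFERENT — A ⇓ λ.λ.1 0, B ⇓ λ.λ.λ.0

Reduction:
Term A:
  start: (λ.0) ((λ.λ.1 0) (λ.λ.1 0))
  [1] (λ.λ.1 0) (λ.λ.1 0)
  [2] λ.(λ.λ.1 0) 0
  [3] λ.λ.1 0

Term B:
  start: (λ.(λ.λ.λ.λ.0) 0) (λ.λ.0 1)
  [1] (λ.λ.λ.λ.0) (λ.λ.0 1)
  [2] λ.λ.λ.0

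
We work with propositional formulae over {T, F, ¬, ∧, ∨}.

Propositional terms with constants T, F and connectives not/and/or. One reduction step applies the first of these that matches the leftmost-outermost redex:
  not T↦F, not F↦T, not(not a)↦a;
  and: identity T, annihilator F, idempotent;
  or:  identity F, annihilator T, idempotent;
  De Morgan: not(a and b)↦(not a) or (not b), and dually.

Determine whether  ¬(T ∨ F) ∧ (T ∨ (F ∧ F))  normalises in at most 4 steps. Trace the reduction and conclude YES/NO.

  start: ¬(T ∨ F) ∧ (T ∨ (F ∧ F))
  step 1: (¬T ∧ ¬F) ∧ (T ∨ (F ∧ F))
  step 2: (F ∧ ¬F) ∧ (T ∨ (F ∧ F))
  step 3: F ∧ (T ∨ (F ∧ F))
  step 4: F

Answer: YES — reaches normal form F in 4 ≤ 4 steps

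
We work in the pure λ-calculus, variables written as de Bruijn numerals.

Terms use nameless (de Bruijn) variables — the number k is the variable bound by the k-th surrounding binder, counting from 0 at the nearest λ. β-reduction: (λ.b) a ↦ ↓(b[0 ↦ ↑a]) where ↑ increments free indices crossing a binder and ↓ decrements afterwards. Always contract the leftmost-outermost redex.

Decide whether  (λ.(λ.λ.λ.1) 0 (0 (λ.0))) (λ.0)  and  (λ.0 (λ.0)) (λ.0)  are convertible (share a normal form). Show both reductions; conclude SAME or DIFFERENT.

Term A:
  start: (λ.(λ.λ.λ.1) 0 (0 (λ.0))) (λ.0)
  →1  (λ.λ.λ.1) (λ.0) ((λ.0) (λ.0))
  →2  (λ.λ.1) ((λ.0) (λ.0))
  →3  λ.(λ.0) (λ.0)
  →4  λ.λ.0

Term B:
  start: (λ.0 (λ.0)) (λ.0)
  →1  (λ.0) (λ.0)
  →2  λ.0

Answer: DIFFERENT — A ⇓ λ.λ.0, B ⇓ λ.0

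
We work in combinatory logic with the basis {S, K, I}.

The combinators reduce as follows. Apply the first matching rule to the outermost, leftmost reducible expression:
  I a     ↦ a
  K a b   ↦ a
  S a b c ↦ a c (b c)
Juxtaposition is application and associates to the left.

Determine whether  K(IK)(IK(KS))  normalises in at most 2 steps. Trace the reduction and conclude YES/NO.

Answer: YES — reaches normal form K in 2 ≤ 2 steps

Derivation:
  start: K(IK)(IK(KS))
  step 1: IK
  step 2: K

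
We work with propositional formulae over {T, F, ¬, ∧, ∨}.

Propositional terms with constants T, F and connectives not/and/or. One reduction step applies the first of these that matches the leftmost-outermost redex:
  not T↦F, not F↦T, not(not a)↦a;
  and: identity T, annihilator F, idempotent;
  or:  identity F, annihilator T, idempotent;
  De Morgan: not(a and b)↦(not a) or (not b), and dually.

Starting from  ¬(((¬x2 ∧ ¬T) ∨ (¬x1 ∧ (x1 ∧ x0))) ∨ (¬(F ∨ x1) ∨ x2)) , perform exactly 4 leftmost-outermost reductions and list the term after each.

  start: ¬(((¬x2 ∧ ¬T) ∨ (¬x1 ∧ (x1 ∧ x0))) ∨ (¬(F ∨ x1) ∨ x2))
  →1  ¬((¬x2 ∧ ¬T) ∨ (¬x1 ∧ (x1 ∧ x0))) ∧ ¬(¬(F ∨ x1) ∨ x2)
  →2  (¬(¬x2 ∧ ¬T) ∧ ¬(¬x1 ∧ (x1 ∧ x0))) ∧ ¬(¬(F ∨ x1) ∨ x2)
  →3  ((¬¬x2 ∨ ¬¬T) ∧ ¬(¬x1 ∧ (x1 ∧ x0))) ∧ ¬(¬(F ∨ x1) ∨ x2)
  →4  ((x2 ∨ ¬¬T) ∧ ¬(¬x1 ∧ (x1 ∧ x0))) ∧ ¬(¬(F ∨ x1) ∨ x2)

Answer: after 4 steps: ((x2 ∨ ¬¬T) ∧ ¬(¬x1 ∧ (x1 ∧ x0))) ∧ ¬(¬(F ∨ x1) ∨ x2)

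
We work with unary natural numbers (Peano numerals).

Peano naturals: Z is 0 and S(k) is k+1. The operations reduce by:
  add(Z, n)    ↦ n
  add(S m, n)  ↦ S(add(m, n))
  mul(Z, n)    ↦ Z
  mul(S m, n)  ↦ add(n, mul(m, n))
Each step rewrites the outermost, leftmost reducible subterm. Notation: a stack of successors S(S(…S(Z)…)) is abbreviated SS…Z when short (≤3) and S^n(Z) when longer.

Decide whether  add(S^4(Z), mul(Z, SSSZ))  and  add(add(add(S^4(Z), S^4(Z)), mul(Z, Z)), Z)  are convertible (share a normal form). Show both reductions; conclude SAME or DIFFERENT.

Term A:
  start: add(S^4(Z), mul(Z, SSSZ))
  [1] S(add(SSSZ, mul(Z, SSSZ)))
  [2] S(S(add(SSZ, mul(Z, SSSZ))))
  [3] S(S(S(add(SZ, mul(Z, SSSZ)))))
  [4] S(S(S(S(add(Z, mul(Z, SSSZ))))))
  [5] S(S(S(S(mul(Z, SSSZ)))))
  [6] S^4(Z)

Term B:
  start: add(add(add(S^4(Z), S^4(Z)), mul(Z, Z)), Z)
  [1] add(add(S(add(SSSZ, S^4(Z))), mul(Z, Z)), Z)
  [2] add(S(add(add(SSSZ, S^4(Z)), mul(Z, Z))), Z)
  [3] S(add(add(add(SSSZ, S^4(Z)), mul(Z, Z)), Z))
  [4] S(add(add(S(add(SSZ, S^4(Z))), mul(Z, Z)), Z))
  [5] S(add(S(add(add(SSZ, S^4(Z)), mul(Z, Z))), Z))
  [6] S(S(add(add(add(SSZ, S^4(Z)), mul(Z, Z)), Z)))
  [7] S(S(add(add(S(add(SZ, S^4(Z))), mul(Z, Z)), Z)))
  [8] S(S(add(S(add(add(SZ, S^4(Z)), mul(Z, Z))), Z)))
  [9] S(S(S(add(add(add(SZ, S^4(Z)), mul(Z, Z)), Z))))
  [10] S(S(S(add(add(S(add(Z, S^4(Z))), mul(Z, Z)), Z))))
  [11] S(S(S(add(S(add(add(Z, S^4(Z)), mul(Z, Z))), Z))))
  [12] S(S(S(S(add(add(add(Z, S^4(Z)), mul(Z, Z)), Z)))))
  [13] S(S(S(S(add(add(S^4(Z), mul(Z, Z)), Z)))))
  [14] S(S(S(S(add(S(add(SSSZ, mul(Z, Z))), Z)))))
  [15] S(S(S(S(S(add(add(SSSZ, mul(Z, Z)), Z))))))
  [16] S(S(S(S(S(add(S(add(SSZ, mul(Z, Z))), Z))))))
  [17] S(S(S(S(S(S(add(add(SSZ, mul(Z, Z)), Z)))))))
  [18] S(S(S(S(S(S(add(S(add(SZ, mul(Z, Z))), Z)))))))
  [19] S(S(S(S(S(S(S(add(add(SZ, mul(Z, Z)), Z))))))))
  [20] S(S(S(S(S(S(S(add(S(add(Z, mul(Z, Z))), Z))))))))
  [21] S(S(S(S(S(S(S(S(add(add(Z, mul(Z, Z)), Z)))))))))
  [22] S(S(S(S(S(S(S(S(add(mul(Z, Z), Z)))))))))
  [23] S(S(S(S(S(S(S(S(add(Z, Z)))))))))
  [24] S^8(Z)

Answer: DIFFERENT — A ⇓ S^4(Z), B ⇓ S^8(Z)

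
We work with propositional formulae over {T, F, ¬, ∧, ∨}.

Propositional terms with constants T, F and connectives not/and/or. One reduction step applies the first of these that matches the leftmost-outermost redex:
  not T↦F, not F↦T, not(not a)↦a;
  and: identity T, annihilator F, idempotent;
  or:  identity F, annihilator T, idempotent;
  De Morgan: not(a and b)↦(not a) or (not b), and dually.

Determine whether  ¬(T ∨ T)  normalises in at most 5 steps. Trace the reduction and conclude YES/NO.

  start: ¬(T ∨ T)
  [1] ¬T ∧ ¬T
  [2] ¬T
  [3] F

Answer: YES — reaches normal form F in 3 ≤ 5 steps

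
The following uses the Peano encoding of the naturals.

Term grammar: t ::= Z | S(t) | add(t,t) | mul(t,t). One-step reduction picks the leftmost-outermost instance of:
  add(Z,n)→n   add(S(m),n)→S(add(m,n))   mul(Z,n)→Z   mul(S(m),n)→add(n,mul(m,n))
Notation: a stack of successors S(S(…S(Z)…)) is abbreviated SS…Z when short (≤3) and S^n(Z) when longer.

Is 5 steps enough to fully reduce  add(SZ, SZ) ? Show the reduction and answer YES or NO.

Answer: YES — reaches normal form SSZ in 2 ≤ 5 steps

Working:
  start: add(SZ, SZ)
  step 1: S(add(Z, SZ))
  step 2: SSZ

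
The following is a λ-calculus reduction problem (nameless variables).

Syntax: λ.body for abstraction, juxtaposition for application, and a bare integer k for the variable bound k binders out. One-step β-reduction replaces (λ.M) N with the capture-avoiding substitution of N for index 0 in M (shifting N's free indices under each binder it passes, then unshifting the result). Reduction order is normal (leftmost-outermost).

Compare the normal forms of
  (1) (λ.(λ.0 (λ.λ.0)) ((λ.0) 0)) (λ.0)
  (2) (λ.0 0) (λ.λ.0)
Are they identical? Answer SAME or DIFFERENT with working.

Answer: DIFFERENT — A ⇓ λ.λ.0, B ⇓ λ.0

Reduction:
Term A:
  start: (λ.(λ.0 (λ.λ.0)) ((λ.0) 0)) (λ.0)
  step 1: (λ.0 (λ.λ.0)) ((λ.0) (λ.0))
  step 2: (λ.0) (λ.0) (λ.λ.0)
  step 3: (λ.0) (λ.λ.0)
  step 4: λ.λ.0

Term B:
  start: (λ.0 0) (λ.λ.0)
  step 1: (λ.λ.0) (λ.λ.0)
  step 2: λ.0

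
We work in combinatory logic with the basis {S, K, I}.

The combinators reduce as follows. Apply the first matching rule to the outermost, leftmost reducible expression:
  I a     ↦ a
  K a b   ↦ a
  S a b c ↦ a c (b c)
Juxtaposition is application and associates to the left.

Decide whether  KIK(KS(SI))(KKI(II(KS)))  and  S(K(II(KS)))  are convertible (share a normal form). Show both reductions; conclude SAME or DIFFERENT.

Answer: SAME — A ⇓ S(K(KS)), B ⇓ S(K(KS))

Working:
Term A:
  start: KIK(KS(SI))(KKI(II(KS)))
  →1  I(KS(SI))(KKI(II(KS)))
  →2  KS(SI)(KKI(II(KS)))
  →3  S(KKI(II(KS)))
  →4  S(K(II(KS)))
  →5  S(K(I(KS)))
  →6  S(K(KS))

Term B:
  start: S(K(II(KS)))
  →1  S(K(I(KS)))
  →2  S(K(KS))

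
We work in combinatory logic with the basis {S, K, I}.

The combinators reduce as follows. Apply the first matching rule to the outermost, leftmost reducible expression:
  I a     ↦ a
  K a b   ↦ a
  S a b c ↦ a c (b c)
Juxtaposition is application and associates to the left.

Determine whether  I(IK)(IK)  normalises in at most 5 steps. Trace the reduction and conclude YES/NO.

  start: I(IK)(IK)
  [1] IK(IK)
  [2] K(IK)
  [3] KK

Answer: YES — reaches normal form KK in 3 ≤ 5 steps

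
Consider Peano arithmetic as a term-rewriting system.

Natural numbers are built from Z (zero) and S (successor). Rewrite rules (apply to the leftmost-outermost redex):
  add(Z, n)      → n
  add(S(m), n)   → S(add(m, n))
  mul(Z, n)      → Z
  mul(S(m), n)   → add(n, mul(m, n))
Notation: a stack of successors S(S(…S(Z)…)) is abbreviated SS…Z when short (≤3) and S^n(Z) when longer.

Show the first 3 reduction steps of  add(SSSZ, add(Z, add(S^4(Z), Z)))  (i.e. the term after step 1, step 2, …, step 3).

  start: add(SSSZ, add(Z, add(S^4(Z), Z)))
  step 1: S(add(SSZ, add(Z, add(S^4(Z), Z))))
  step 2: S(S(add(SZ, add(Z, add(S^4(Z), Z)))))
  step 3: S(S(S(add(Z, add(Z, add(S^4(Z), Z))))))

Answer: after 3 steps: S(S(S(add(Z, add(Z, add(S^4(Z), Z))))))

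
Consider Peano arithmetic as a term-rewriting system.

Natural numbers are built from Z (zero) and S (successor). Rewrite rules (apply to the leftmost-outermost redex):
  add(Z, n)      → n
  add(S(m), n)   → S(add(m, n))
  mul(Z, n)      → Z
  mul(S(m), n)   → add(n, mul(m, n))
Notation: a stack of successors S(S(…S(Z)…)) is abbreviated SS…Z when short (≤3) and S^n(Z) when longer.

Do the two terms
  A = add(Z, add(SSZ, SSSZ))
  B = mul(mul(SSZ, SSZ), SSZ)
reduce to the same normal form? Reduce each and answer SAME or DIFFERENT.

Term A:
  start: add(Z, add(SSZ, SSSZ))
  step 1: add(SSZ, SSSZ)
  step 2: S(add(SZ, SSSZ))
  step 3: S(S(add(Z, SSSZ)))
  step 4: S^5(Z)

Term B:
  start: mul(mul(SSZ, SSZ), SSZ)
  step 1: mul(add(SSZ, mul(SZ, SSZ)), SSZ)
  step 2: mul(S(add(SZ, mul(SZ, SSZ))), SSZ)
  step 3: add(SSZ, mul(add(SZ, mul(SZ, SSZ)), SSZ))
  step 4: S(add(SZ, mul(add(SZ, mul(SZ, SSZ)), SSZ)))
  step 5: S(S(add(Z, mul(add(SZ, mul(SZ, SSZ)), SSZ))))
  step 6: S(S(mul(add(SZ, mul(SZ, SSZ)), SSZ)))
  step 7: S(S(mul(S(add(Z, mul(SZ, SSZ))), SSZ)))
  step 8: S(S(add(SSZ, mul(add(Z, mul(SZ, SSZ)), SSZ))))
  step 9: S(S(S(add(SZ, mul(add(Z, mul(SZ, SSZ)), SSZ)))))
  step 10: S(S(S(S(add(Z, mul(add(Z, mul(SZ, SSZ)), SSZ))))))
  step 11: S(S(S(S(mul(add(Z, mul(SZ, SSZ)), SSZ)))))
  step 12: S(S(S(S(mul(mul(SZ, SSZ), SSZ)))))
  step 13: S(S(S(S(mul(add(SSZ, mul(Z, SSZ)), SSZ)))))
  step 14: S(S(S(S(mul(S(add(SZ, mul(Z, SSZ))), SSZ)))))
  step 15: S(S(S(S(add(SSZ, mul(add(SZ, mul(Z, SSZ)), SSZ))))))
  step 16: S(S(S(S(S(add(SZ, mul(add(SZ, mul(Z, SSZ)), SSZ)))))))
  step 17: S(S(S(S(S(S(add(Z, mul(add(SZ, mul(Z, SSZ)), SSZ))))))))
  step 18: S(S(S(S(S(S(mul(add(SZ, mul(Z, SSZ)), SSZ)))))))
  step 19: S(S(S(S(S(S(mul(S(add(Z, mul(Z, SSZ))), SSZ)))))))
  step 20: S(S(S(S(S(S(add(SSZ, mul(add(Z, mul(Z, SSZ)), SSZ))))))))
  step 21: S(S(S(S(S(S(S(add(SZ, mul(add(Z, mul(Z, SSZ)), SSZ)))))))))
  step 22: S(S(S(S(S(S(S(S(add(Z, mul(add(Z, mul(Z, SSZ)), SSZ))))))))))
  step 23: S(S(S(S(S(S(S(S(mul(add(Z, mul(Z, SSZ)), SSZ)))))))))
  step 24: S(S(S(S(S(S(S(S(mul(mul(Z, SSZ), SSZ)))))))))
  step 25: S(S(S(S(S(S(S(S(mul(Z, SSZ)))))))))
  step 26: S^8(Z)

Answer: DIFFERENT — A ⇓ S^5(Z), B ⇓ S^8(Z)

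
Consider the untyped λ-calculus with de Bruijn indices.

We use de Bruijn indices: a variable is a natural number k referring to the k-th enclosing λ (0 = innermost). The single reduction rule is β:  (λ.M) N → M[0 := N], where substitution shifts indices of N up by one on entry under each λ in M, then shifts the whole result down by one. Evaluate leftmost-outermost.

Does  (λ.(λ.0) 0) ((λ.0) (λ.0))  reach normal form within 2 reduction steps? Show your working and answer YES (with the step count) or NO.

  start: (λ.(λ.0) 0) ((λ.0) (λ.0))
  →1  (λ.0) ((λ.0) (λ.0))
  →2  (λ.0) (λ.0)

Answer: NO — after 2 steps the term is (λ.0) (λ.0), not yet normal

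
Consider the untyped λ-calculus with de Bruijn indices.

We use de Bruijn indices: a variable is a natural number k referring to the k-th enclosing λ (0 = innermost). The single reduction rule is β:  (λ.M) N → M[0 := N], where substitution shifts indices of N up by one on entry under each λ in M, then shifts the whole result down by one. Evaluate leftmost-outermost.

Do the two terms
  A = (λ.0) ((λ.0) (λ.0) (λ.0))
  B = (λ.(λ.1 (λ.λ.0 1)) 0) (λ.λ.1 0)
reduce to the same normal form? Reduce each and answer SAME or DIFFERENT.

Answer: DIFFERENT — A ⇓ λ.0, B ⇓ λ.λ.0 1

Reduction:
Term A:
  start: (λ.0) ((λ.0) (λ.0) (λ.0))
  →1  (λ.0) (λ.0) (λ.0)
  →2  (λ.0) (λ.0)
  →3  λ.0

Term B:
  start: (λ.(λ.1 (λ.λ.0 1)) 0) (λ.λ.1 0)
  →1  (λ.(λ.λ.1 0) (λ.λ.0 1)) (λ.λ.1 0)
  →2  (λ.λ.1 0) (λ.λ.0 1)
  →3  λ.(λ.λ.0 1) 0
  →4  λ.λ.0 1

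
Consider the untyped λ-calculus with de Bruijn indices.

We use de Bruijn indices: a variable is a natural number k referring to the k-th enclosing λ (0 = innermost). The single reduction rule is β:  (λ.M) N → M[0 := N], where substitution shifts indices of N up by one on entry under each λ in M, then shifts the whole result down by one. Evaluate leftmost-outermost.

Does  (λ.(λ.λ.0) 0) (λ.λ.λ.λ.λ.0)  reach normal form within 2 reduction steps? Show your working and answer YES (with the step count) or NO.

Answer: YES — reaches normal form λ.0 in 2 ≤ 2 steps

Derivation:
  start: (λ.(λ.λ.0) 0) (λ.λ.λ.λ.λ.0)
  →1  (λ.λ.0) (λ.λ.λ.λ.λ.0)
  →2  λ.0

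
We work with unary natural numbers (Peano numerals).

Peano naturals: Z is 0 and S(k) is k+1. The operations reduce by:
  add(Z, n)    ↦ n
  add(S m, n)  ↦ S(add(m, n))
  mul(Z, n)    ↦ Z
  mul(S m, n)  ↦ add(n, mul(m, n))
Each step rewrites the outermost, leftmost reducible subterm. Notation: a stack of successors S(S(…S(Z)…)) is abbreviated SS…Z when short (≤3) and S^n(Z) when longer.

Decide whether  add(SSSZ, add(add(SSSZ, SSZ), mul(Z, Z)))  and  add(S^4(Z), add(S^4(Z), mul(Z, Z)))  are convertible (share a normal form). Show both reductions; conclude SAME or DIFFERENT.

Answer: SAME — A ⇓ S^8(Z), B ⇓ S^8(Z)

Derivation:
Term A:
  start: add(SSSZ, add(add(SSSZ, SSZ), mul(Z, Z)))
  →1  S(add(SSZ, add(add(SSSZ, SSZ), mul(Z, Z))))
  →2  S(S(add(SZ, add(add(SSSZ, SSZ), mul(Z, Z)))))
  →3  S(S(S(add(Z, add(add(SSSZ, SSZ), mul(Z, Z))))))
  →4  S(S(S(add(add(SSSZ, SSZ), mul(Z, Z)))))
  →5  S(S(S(add(S(add(SSZ, SSZ)), mul(Z, Z)))))
  →6  S(S(S(S(add(add(SSZ, SSZ), mul(Z, Z))))))
  →7  S(S(S(S(add(S(add(SZ, SSZ)), mul(Z, Z))))))
  →8  S(S(S(S(S(add(add(SZ, SSZ), mul(Z, Z)))))))
  →9  S(S(S(S(S(add(S(add(Z, SSZ)), mul(Z, Z)))))))
  →10  S(S(S(S(S(S(add(add(Z, SSZ), mul(Z, Z))))))))
  →11  S(S(S(S(S(S(add(SSZ, mul(Z, Z))))))))
  →12  S(S(S(S(S(S(S(add(SZ, mul(Z, Z)))))))))
  →13  S(S(S(S(S(S(S(S(add(Z, mul(Z, Z))))))))))
  →14  S(S(S(S(S(S(S(S(mul(Z, Z)))))))))
  →15  S^8(Z)

Term B:
  start: add(S^4(Z), add(S^4(Z), mul(Z, Z)))
  →1  S(add(SSSZ, add(S^4(Z), mul(Z, Z))))
  →2  S(S(add(SSZ, add(S^4(Z), mul(Z, Z)))))
  →3  S(S(S(add(SZ, add(S^4(Z), mul(Z, Z))))))
  →4  S(S(S(S(add(Z, add(S^4(Z), mul(Z, Z)))))))
  →5  S(S(S(S(add(S^4(Z), mul(Z, Z))))))
  →6  S(S(S(S(S(add(SSSZ, mul(Z, Z)))))))
  →7  S(S(S(S(S(S(add(SSZ, mul(Z, Z))))))))
  →8  S(S(S(S(S(S(S(add(SZ, mul(Z, Z)))))))))
  →9  S(S(S(S(S(S(S(S(add(Z, mul(Z, Z))))))))))
  →10  S(S(S(S(S(S(S(S(mul(Z, Z)))))))))
  →11  S^8(Z)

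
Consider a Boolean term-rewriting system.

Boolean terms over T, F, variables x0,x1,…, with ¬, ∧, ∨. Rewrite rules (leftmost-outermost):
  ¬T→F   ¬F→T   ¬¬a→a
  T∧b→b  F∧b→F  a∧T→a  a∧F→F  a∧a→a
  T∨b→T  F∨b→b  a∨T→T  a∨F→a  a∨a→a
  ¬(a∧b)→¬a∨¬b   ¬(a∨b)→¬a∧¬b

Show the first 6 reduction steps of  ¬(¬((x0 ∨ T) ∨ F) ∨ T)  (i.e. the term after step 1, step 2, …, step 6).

Answer: after 6 steps: F

Derivation:
  start: ¬(¬((x0 ∨ T) ∨ F) ∨ T)
  →1  ¬¬((x0 ∨ T) ∨ F) ∧ ¬T
  →2  ((x0 ∨ T) ∨ F) ∧ ¬T
  →3  (x0 ∨ T) ∧ ¬T
  →4  T ∧ ¬T
  →5  ¬T
  →6  F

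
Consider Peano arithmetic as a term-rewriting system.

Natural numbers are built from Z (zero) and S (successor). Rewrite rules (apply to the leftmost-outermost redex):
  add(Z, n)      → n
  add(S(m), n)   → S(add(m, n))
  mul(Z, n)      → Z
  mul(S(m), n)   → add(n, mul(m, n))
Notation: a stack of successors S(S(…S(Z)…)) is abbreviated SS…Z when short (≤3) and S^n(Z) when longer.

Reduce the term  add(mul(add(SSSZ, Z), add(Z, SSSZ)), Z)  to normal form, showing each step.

  start: add(mul(add(SSSZ, Z), add(Z, SSSZ)), Z)
  step 1: add(mul(S(add(SSZ, Z)), add(Z, SSSZ)), Z)
  step 2: add(add(add(Z, SSSZ), mul(add(SSZ, Z), add(Z, SSSZ))), Z)
  step 3: add(add(SSSZ, mul(add(SSZ, Z), add(Z, SSSZ))), Z)
  step 4: add(S(add(SSZ, mul(add(SSZ, Z), add(Z, SSSZ)))), Z)
  step 5: S(add(add(SSZ, mul(add(SSZ, Z), add(Z, SSSZ))), Z))
  step 6: S(add(S(add(SZ, mul(add(SSZ, Z), add(Z, SSSZ)))), Z))
  step 7: S(S(add(add(SZ, mul(add(SSZ, Z), add(Z, SSSZ))), Z)))
  step 8: S(S(add(S(add(Z, mul(add(SSZ, Z), add(Z, SSSZ)))), Z)))
  step 9: S(S(S(add(add(Z, mul(add(SSZ, Z), add(Z, SSSZ))), Z))))
  step 10: S(S(S(add(mul(add(SSZ, Z), add(Z, SSSZ)), Z))))
  step 11: S(S(S(add(mul(S(add(SZ, Z)), add(Z, SSSZ)), Z))))
  step 12: S(S(S(add(add(add(Z, SSSZ), mul(add(SZ, Z), add(Z, SSSZ))), Z))))
  step 13: S(S(S(add(add(SSSZ, mul(add(SZ, Z), add(Z, SSSZ))), Z))))
  step 14: S(S(S(add(S(add(SSZ, mul(add(SZ, Z), add(Z, SSSZ)))), Z))))
  step 15: S(S(S(S(add(add(SSZ, mul(add(SZ, Z), add(Z, SSSZ))), Z)))))
  step 16: S(S(S(S(add(S(add(SZ, mul(add(SZ, Z), add(Z, SSSZ)))), Z)))))
  step 17: S(S(S(S(S(add(add(SZ, mul(add(SZ, Z), add(Z, SSSZ))), Z))))))
  step 18: S(S(S(S(S(add(S(add(Z, mul(add(SZ, Z), add(Z, SSSZ)))), Z))))))
  step 19: S(S(S(S(S(S(add(add(Z, mul(add(SZ, Z), add(Z, SSSZ))), Z)))))))
  step 20: S(S(S(S(S(S(add(mul(add(SZ, Z), add(Z, SSSZ)), Z)))))))
  step 21: S(S(S(S(S(S(add(mul(S(add(Z, Z)), add(Z, SSSZ)), Z)))))))
  step 22: S(S(S(S(S(S(add(add(add(Z, SSSZ), mul(add(Z, Z), add(Z, SSSZ))), Z)))))))
  step 23: S(S(S(S(S(S(add(add(SSSZ, mul(add(Z, Z), add(Z, SSSZ))), Z)))))))
  step 24: S(S(S(S(S(S(add(S(add(SSZ, mul(add(Z, Z), add(Z, SSSZ)))), Z)))))))
  step 25: S(S(S(S(S(S(S(add(add(SSZ, mul(add(Z, Z), add(Z, SSSZ))), Z))))))))
  step 26: S(S(S(S(S(S(S(add(S(add(SZ, mul(add(Z, Z), add(Z, SSSZ)))), Z))))))))
  step 27: S(S(S(S(S(S(S(S(add(add(SZ, mul(add(Z, Z), add(Z, SSSZ))), Z)))))))))
  step 28: S(S(S(S(S(S(S(S(add(S(add(Z, mul(add(Z, Z), add(Z, SSSZ)))), Z)))))))))
  step 29: S(S(S(S(S(S(S(S(S(add(add(Z, mul(add(Z, Z), add(Z, SSSZ))), Z))))))))))
  step 30: S(S(S(S(S(S(S(S(S(add(mul(add(Z, Z), add(Z, SSSZ)), Z))))))))))
  step 31: S(S(S(S(S(S(S(S(S(add(mul(Z, add(Z, SSSZ)), Z))))))))))
  step 32: S(S(S(S(S(S(S(S(S(add(Z, Z))))))))))
  step 33: S^9(Z)

Answer: normal form = S^9(Z)  (in 33 steps)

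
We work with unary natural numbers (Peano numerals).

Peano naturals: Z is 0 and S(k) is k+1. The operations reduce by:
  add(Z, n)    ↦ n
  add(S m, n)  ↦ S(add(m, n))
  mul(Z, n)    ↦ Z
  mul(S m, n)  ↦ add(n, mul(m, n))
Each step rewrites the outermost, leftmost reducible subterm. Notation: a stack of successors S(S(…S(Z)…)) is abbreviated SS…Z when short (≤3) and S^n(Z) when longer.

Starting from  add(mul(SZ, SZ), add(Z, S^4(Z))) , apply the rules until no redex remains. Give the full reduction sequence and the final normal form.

  start: add(mul(SZ, SZ), add(Z, S^4(Z)))
  →1  add(add(SZ, mul(Z, SZ)), add(Z, S^4(Z)))
  →2  add(S(add(Z, mul(Z, SZ))), add(Z, S^4(Z)))
  →3  S(add(add(Z, mul(Z, SZ)), add(Z, S^4(Z))))
  →4  S(add(mul(Z, SZ), add(Z, S^4(Z))))
  →5  S(add(Z, add(Z, S^4(Z))))
  →6  S(add(Z, S^4(Z)))
  →7  S^5(Z)

Answer: normal form = S^5(Z)  (in 7 steps)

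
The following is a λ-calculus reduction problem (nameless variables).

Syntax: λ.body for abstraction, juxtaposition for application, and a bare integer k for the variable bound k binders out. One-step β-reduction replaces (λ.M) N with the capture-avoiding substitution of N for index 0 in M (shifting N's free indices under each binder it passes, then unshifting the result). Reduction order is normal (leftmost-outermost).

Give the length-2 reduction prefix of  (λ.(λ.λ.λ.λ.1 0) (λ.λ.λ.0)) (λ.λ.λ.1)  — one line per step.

Answer: after 2 steps: λ.λ.λ.1 0

Reduction:
  start: (λ.(λ.λ.λ.λ.1 0) (λ.λ.λ.0)) (λ.λ.λ.1)
  step 1: (λ.λ.λ.λ.1 0) (λ.λ.λ.0)
  step 2: λ.λ.λ.1 0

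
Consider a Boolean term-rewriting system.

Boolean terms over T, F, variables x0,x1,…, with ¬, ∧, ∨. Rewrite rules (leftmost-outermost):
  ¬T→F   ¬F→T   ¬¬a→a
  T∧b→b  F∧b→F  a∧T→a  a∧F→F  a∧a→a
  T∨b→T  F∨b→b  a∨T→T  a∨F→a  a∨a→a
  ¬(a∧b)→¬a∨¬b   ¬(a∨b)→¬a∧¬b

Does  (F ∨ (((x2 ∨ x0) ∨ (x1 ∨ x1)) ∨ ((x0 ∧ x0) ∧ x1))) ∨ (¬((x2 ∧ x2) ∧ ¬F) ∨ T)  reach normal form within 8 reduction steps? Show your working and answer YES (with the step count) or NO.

  start: (F ∨ (((x2 ∨ x0) ∨ (x1 ∨ x1)) ∨ ((x0 ∧ x0) ∧ x1))) ∨ (¬((x2 ∧ x2) ∧ ¬F) ∨ T)
  →1  (((x2 ∨ x0) ∨ (x1 ∨ x1)) ∨ ((x0 ∧ x0) ∧ x1)) ∨ (¬((x2 ∧ x2) ∧ ¬F) ∨ T)
  →2  (((x2 ∨ x0) ∨ x1) ∨ ((x0 ∧ x0) ∧ x1)) ∨ (¬((x2 ∧ x2) ∧ ¬F) ∨ T)
  →3  (((x2 ∨ x0) ∨ x1) ∨ (x0 ∧ x1)) ∨ (¬((x2 ∧ x2) ∧ ¬F) ∨ T)
  →4  (((x2 ∨ x0) ∨ x1) ∨ (x0 ∧ x1)) ∨ T
  →5  T

Answer: YES — reaches normal form T in 5 ≤ 8 steps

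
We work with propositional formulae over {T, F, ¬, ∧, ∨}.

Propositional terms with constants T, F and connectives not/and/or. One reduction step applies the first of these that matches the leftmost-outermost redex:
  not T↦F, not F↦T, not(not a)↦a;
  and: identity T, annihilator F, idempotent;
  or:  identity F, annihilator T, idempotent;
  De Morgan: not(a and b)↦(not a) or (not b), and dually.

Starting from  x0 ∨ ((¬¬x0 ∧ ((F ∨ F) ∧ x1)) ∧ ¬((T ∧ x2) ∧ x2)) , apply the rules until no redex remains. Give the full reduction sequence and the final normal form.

  start: x0 ∨ ((¬¬x0 ∧ ((F ∨ F) ∧ x1)) ∧ ¬((T ∧ x2) ∧ x2))
  step 1: x0 ∨ ((x0 ∧ ((F ∨ F) ∧ x1)) ∧ ¬((T ∧ x2) ∧ x2))
  step 2: x0 ∨ ((x0 ∧ (F ∧ x1)) ∧ ¬((T ∧ x2) ∧ x2))
  step 3: x0 ∨ ((x0 ∧ F) ∧ ¬((T ∧ x2) ∧ x2))
  step 4: x0 ∨ (F ∧ ¬((T ∧ x2) ∧ x2))
  step 5: x0 ∨ F
  step 6: x0

Answer: normal form = x0  (in 6 steps)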